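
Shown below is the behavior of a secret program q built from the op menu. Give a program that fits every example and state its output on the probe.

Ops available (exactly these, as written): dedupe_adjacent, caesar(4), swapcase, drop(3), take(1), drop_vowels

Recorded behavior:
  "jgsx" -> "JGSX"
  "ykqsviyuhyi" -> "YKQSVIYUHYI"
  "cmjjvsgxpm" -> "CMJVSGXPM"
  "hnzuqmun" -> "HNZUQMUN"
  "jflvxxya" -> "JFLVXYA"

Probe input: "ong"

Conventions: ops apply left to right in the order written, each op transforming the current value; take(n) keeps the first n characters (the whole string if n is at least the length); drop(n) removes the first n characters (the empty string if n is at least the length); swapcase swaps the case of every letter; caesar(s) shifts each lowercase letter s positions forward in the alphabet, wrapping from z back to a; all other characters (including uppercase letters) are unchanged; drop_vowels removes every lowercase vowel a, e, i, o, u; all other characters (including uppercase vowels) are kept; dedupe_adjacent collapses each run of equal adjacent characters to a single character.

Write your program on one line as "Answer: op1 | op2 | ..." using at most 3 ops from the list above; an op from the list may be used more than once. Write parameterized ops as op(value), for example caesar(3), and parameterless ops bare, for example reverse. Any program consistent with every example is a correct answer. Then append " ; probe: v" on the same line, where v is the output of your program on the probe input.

swapcase | dedupe_adjacent ; probe: "ONG"

Check, running the answer program on each example:
  "jgsx" -> "JGSX" -> "JGSX"
  "ykqsviyuhyi" -> "YKQSVIYUHYI" -> "YKQSVIYUHYI"
  "cmjjvsgxpm" -> "CMJJVSGXPM" -> "CMJVSGXPM"
  "hnzuqmun" -> "HNZUQMUN" -> "HNZUQMUN"
  "jflvxxya" -> "JFLVXXYA" -> "JFLVXYA"
  probe: "ong" -> "ONG" -> "ONG"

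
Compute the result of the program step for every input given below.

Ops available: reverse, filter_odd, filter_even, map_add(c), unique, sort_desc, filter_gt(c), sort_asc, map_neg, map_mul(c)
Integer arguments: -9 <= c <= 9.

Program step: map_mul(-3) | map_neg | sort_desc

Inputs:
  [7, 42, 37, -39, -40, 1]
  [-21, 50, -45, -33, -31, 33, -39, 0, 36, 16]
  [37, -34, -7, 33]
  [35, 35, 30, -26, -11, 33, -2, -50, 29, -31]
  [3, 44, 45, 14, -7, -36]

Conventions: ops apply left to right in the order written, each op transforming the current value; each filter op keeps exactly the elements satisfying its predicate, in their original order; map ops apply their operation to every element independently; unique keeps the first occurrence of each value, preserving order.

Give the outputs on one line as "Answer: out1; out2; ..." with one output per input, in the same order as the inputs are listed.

[126, 111, 21, 3, -117, -120]; [150, 108, 99, 48, 0, -63, -93, -99, -117, -135]; [111, 99, -21, -102]; [105, 105, 99, 90, 87, -6, -33, -78, -93, -150]; [135, 132, 42, 9, -21, -108]

Execution, op by op:
  [7, 42, 37, -39, -40, 1] -> [-21, -126, -111, 117, 120, -3] -> [21, 126, 111, -117, -120, 3] -> [126, 111, 21, 3, -117, -120]
  [-21, 50, -45, -33, -31, 33, -39, 0, 36, 16] -> [63, -150, 135, 99, 93, -99, 117, 0, -108, -48] -> [-63, 150, -135, -99, -93, 99, -117, 0, 108, 48] -> [150, 108, 99, 48, 0, -63, -93, -99, -117, -135]
  [37, -34, -7, 33] -> [-111, 102, 21, -99] -> [111, -102, -21, 99] -> [111, 99, -21, -102]
  [35, 35, 30, -26, -11, 33, -2, -50, 29, -31] -> [-105, -105, -90, 78, 33, -99, 6, 150, -87, 93] -> [105, 105, 90, -78, -33, 99, -6, -150, 87, -93] -> [105, 105, 99, 90, 87, -6, -33, -78, -93, -150]
  [3, 44, 45, 14, -7, -36] -> [-9, -132, -135, -42, 21, 108] -> [9, 132, 135, 42, -21, -108] -> [135, 132, 42, 9, -21, -108]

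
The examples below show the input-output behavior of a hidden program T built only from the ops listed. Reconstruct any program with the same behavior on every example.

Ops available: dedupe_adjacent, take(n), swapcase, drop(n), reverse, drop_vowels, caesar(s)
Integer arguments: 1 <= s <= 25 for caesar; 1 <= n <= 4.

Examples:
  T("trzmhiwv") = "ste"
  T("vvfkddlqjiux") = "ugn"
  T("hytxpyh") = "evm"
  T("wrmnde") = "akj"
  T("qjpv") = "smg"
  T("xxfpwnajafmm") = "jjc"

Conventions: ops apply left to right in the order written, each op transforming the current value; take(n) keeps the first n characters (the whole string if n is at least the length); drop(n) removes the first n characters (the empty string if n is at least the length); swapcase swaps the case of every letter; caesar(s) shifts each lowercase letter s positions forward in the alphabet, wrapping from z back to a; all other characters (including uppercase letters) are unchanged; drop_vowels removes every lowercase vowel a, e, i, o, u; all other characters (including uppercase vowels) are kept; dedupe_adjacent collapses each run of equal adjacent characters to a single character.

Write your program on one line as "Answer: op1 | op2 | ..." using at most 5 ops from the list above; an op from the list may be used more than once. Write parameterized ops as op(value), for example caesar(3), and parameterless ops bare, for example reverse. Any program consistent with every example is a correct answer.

reverse | drop_vowels | take(3) | caesar(23)

Check, running the answer program on each example:
  "trzmhiwv" -> "vwihmzrt" -> "vwhmzrt" -> "vwh" -> "ste"
  "vvfkddlqjiux" -> "xuijqlddkfvv" -> "xjqlddkfvv" -> "xjq" -> "ugn"
  "hytxpyh" -> "hypxtyh" -> "hypxtyh" -> "hyp" -> "evm"
  "wrmnde" -> "ednmrw" -> "dnmrw" -> "dnm" -> "akj"
  "qjpv" -> "vpjq" -> "vpjq" -> "vpj" -> "smg"
  "xxfpwnajafmm" -> "mmfajanwpfxx" -> "mmfjnwpfxx" -> "mmf" -> "jjc"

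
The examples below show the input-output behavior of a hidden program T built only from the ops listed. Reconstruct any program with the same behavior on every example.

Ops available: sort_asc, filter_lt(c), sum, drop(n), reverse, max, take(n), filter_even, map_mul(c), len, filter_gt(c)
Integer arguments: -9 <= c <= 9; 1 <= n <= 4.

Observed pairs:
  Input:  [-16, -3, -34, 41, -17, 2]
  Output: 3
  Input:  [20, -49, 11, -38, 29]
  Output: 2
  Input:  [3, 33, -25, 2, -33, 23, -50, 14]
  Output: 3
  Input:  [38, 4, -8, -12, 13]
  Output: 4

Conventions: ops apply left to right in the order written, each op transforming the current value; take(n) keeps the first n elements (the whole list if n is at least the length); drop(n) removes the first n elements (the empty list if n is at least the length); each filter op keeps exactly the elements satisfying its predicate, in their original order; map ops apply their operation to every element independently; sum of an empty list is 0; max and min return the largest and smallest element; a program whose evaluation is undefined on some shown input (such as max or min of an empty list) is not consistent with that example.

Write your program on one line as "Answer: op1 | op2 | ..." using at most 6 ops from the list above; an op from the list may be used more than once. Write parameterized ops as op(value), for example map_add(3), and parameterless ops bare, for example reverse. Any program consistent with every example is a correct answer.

sort_asc | map_mul(-9) | reverse | filter_even | len

Check, running the answer program on each example:
  [-16, -3, -34, 41, -17, 2] -> [-34, -17, -16, -3, 2, 41] -> [306, 153, 144, 27, -18, -369] -> [-369, -18, 27, 144, 153, 306] -> [-18, 144, 306] -> 3
  [20, -49, 11, -38, 29] -> [-49, -38, 11, 20, 29] -> [441, 342, -99, -180, -261] -> [-261, -180, -99, 342, 441] -> [-180, 342] -> 2
  [3, 33, -25, 2, -33, 23, -50, 14] -> [-50, -33, -25, 2, 3, 14, 23, 33] -> [450, 297, 225, -18, -27, -126, -207, -297] -> [-297, -207, -126, -27, -18, 225, 297, 450] -> [-126, -18, 450] -> 3
  [38, 4, -8, -12, 13] -> [-12, -8, 4, 13, 38] -> [108, 72, -36, -117, -342] -> [-342, -117, -36, 72, 108] -> [-342, -36, 72, 108] -> 4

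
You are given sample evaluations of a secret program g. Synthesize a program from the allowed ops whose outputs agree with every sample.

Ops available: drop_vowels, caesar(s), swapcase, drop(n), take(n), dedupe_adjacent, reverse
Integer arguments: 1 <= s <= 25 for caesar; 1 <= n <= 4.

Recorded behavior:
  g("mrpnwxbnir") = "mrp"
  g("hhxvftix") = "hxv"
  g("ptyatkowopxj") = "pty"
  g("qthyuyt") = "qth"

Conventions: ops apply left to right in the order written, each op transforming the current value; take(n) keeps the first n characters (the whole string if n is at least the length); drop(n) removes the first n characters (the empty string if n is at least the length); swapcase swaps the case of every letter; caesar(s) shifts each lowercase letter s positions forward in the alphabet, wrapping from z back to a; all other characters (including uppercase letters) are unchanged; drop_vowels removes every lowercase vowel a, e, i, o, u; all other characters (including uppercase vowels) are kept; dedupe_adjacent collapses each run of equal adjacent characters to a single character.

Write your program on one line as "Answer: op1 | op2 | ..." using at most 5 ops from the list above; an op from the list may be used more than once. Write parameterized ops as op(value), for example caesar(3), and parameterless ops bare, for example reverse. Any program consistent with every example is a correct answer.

drop_vowels | take(4) | dedupe_adjacent | take(3)

Check, running the answer program on each example:
  "mrpnwxbnir" -> "mrpnwxbnr" -> "mrpn" -> "mrpn" -> "mrp"
  "hhxvftix" -> "hhxvftx" -> "hhxv" -> "hxv" -> "hxv"
  "ptyatkowopxj" -> "ptytkwpxj" -> "ptyt" -> "ptyt" -> "pty"
  "qthyuyt" -> "qthyyt" -> "qthy" -> "qthy" -> "qth"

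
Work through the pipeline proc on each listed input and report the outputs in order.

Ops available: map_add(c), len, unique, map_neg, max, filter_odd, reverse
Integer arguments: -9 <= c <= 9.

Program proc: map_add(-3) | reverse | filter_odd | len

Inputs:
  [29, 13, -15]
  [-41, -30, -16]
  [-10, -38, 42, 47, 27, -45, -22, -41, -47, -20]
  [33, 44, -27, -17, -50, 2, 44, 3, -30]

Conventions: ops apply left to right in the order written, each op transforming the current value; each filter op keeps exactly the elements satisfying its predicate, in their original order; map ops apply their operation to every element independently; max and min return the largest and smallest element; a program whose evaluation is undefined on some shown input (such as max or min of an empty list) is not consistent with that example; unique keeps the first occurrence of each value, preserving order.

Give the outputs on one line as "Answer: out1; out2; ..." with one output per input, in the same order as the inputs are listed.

0; 2; 5; 5

Execution, op by op:
  [29, 13, -15] -> [26, 10, -18] -> [-18, 10, 26] -> [] -> 0
  [-41, -30, -16] -> [-44, -33, -19] -> [-19, -33, -44] -> [-19, -33] -> 2
  [-10, -38, 42, 47, 27, -45, -22, -41, -47, -20] -> [-13, -41, 39, 44, 24, -48, -25, -44, -50, -23] -> [-23, -50, -44, -25, -48, 24, 44, 39, -41, -13] -> [-23, -25, 39, -41, -13] -> 5
  [33, 44, -27, -17, -50, 2, 44, 3, -30] -> [30, 41, -30, -20, -53, -1, 41, 0, -33] -> [-33, 0, 41, -1, -53, -20, -30, 41, 30] -> [-33, 41, -1, -53, 41] -> 5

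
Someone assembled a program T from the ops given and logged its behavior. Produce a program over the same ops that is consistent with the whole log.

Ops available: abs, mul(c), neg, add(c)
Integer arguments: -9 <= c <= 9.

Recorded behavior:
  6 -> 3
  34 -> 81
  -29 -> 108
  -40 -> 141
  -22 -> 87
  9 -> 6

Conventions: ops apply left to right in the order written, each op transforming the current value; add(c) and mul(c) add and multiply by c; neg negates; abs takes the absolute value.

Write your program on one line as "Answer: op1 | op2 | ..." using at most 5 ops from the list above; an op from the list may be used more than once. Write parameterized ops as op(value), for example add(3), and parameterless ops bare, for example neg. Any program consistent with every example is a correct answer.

neg | add(7) | mul(-3) | neg | abs

Check, running the answer program on each example:
  6 -> -6 -> 1 -> -3 -> 3 -> 3
  34 -> -34 -> -27 -> 81 -> -81 -> 81
  -29 -> 29 -> 36 -> -108 -> 108 -> 108
  -40 -> 40 -> 47 -> -141 -> 141 -> 141
  -22 -> 22 -> 29 -> -87 -> 87 -> 87
  9 -> -9 -> -2 -> 6 -> -6 -> 6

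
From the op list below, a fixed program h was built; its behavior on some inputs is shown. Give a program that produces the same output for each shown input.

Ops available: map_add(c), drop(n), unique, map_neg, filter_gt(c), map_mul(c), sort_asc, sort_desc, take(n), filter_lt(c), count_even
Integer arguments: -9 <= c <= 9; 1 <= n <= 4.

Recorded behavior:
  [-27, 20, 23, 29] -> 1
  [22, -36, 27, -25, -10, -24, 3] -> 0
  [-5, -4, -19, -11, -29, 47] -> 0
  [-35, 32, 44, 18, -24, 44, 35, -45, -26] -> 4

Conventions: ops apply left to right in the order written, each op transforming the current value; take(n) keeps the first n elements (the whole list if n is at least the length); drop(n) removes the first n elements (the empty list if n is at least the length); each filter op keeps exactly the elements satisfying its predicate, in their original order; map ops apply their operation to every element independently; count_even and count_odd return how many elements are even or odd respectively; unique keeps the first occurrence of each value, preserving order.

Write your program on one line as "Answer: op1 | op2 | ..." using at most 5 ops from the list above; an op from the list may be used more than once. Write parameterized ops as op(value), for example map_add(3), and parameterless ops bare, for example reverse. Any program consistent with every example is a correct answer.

drop(1) | filter_gt(-3) | map_mul(-3) | count_even

Check, running the answer program on each example:
  [-27, 20, 23, 29] -> [20, 23, 29] -> [20, 23, 29] -> [-60, -69, -87] -> 1
  [22, -36, 27, -25, -10, -24, 3] -> [-36, 27, -25, -10, -24, 3] -> [27, 3] -> [-81, -9] -> 0
  [-5, -4, -19, -11, -29, 47] -> [-4, -19, -11, -29, 47] -> [47] -> [-141] -> 0
  [-35, 32, 44, 18, -24, 44, 35, -45, -26] -> [32, 44, 18, -24, 44, 35, -45, -26] -> [32, 44, 18, 44, 35] -> [-96, -132, -54, -132, -105] -> 4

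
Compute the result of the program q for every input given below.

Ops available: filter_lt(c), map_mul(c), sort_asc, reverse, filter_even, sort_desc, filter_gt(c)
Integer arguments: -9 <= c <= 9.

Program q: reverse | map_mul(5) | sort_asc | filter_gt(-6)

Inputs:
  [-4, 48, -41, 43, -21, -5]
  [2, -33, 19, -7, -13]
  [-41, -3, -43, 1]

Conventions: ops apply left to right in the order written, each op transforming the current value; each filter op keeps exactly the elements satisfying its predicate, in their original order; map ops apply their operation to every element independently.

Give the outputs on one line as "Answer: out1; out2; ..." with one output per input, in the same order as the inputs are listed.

[215, 240]; [10, 95]; [5]

Execution, op by op:
  [-4, 48, -41, 43, -21, -5] -> [-5, -21, 43, -41, 48, -4] -> [-25, -105, 215, -205, 240, -20] -> [-205, -105, -25, -20, 215, 240] -> [215, 240]
  [2, -33, 19, -7, -13] -> [-13, -7, 19, -33, 2] -> [-65, -35, 95, -165, 10] -> [-165, -65, -35, 10, 95] -> [10, 95]
  [-41, -3, -43, 1] -> [1, -43, -3, -41] -> [5, -215, -15, -205] -> [-215, -205, -15, 5] -> [5]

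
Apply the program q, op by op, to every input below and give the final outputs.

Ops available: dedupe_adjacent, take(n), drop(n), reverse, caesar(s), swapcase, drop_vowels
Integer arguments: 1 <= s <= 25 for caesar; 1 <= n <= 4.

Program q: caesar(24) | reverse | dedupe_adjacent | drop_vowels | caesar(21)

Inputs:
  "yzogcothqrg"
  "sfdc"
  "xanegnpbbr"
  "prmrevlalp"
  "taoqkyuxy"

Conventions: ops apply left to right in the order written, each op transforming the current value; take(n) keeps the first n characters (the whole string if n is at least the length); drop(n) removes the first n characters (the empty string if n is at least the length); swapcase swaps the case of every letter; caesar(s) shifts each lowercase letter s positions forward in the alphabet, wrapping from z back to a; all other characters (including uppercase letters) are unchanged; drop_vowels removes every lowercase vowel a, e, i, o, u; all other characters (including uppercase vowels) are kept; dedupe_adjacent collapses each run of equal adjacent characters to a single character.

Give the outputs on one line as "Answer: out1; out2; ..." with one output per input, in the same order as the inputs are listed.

"kamhhsr"; "wyl"; "kuigxgtq"; "ieteoxkfki"; "rqnrhtm"

Execution, op by op:
  "yzogcothqrg" -> "wxmeamrfope" -> "epofrmaemxw" -> "epofrmaemxw" -> "pfrmmxw" -> "kamhhsr"
  "sfdc" -> "qdba" -> "abdq" -> "abdq" -> "bdq" -> "wyl"
  "xanegnpbbr" -> "vylcelnzzp" -> "pzznleclyv" -> "pznleclyv" -> "pznlclyv" -> "kuigxgtq"
  "prmrevlalp" -> "npkpctjyjn" -> "njyjtcpkpn" -> "njyjtcpkpn" -> "njyjtcpkpn" -> "ieteoxkfki"
  "taoqkyuxy" -> "rymoiwsvw" -> "wvswiomyr" -> "wvswiomyr" -> "wvswmyr" -> "rqnrhtm"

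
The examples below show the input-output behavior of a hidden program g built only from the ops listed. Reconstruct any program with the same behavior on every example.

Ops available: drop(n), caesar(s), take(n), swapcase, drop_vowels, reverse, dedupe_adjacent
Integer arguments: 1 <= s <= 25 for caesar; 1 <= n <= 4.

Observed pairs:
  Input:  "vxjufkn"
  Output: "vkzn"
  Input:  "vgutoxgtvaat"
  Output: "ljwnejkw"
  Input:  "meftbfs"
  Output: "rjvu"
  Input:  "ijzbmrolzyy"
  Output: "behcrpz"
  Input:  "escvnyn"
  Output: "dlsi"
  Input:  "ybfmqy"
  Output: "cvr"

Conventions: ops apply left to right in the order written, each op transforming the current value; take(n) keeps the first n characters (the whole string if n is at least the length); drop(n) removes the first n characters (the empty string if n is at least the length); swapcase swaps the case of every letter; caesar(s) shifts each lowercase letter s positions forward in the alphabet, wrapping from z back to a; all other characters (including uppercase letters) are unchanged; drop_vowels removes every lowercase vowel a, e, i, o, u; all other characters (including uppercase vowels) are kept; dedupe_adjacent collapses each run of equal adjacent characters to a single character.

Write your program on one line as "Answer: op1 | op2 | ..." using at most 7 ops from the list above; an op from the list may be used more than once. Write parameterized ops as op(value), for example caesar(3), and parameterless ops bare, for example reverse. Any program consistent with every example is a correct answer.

dedupe_adjacent | drop(1) | reverse | drop(2) | caesar(24) | caesar(18)

Check, running the answer program on each example:
  "vxjufkn" -> "vxjufkn" -> "xjufkn" -> "nkfujx" -> "fujx" -> "dshv" -> "vkzn"
  "vgutoxgtvaat" -> "vgutoxgtvat" -> "gutoxgtvat" -> "tavtgxotug" -> "vtgxotug" -> "trevmrse" -> "ljwnejkw"
  "meftbfs" -> "meftbfs" -> "eftbfs" -> "sfbtfe" -> "btfe" -> "zrdc" -> "rjvu"
  "ijzbmrolzyy" -> "ijzbmrolzy" -> "jzbmrolzy" -> "yzlormbzj" -> "lormbzj" -> "jmpkzxh" -> "behcrpz"
  "escvnyn" -> "escvnyn" -> "scvnyn" -> "nynvcs" -> "nvcs" -> "ltaq" -> "dlsi"
  "ybfmqy" -> "ybfmqy" -> "bfmqy" -> "yqmfb" -> "mfb" -> "kdz" -> "cvr"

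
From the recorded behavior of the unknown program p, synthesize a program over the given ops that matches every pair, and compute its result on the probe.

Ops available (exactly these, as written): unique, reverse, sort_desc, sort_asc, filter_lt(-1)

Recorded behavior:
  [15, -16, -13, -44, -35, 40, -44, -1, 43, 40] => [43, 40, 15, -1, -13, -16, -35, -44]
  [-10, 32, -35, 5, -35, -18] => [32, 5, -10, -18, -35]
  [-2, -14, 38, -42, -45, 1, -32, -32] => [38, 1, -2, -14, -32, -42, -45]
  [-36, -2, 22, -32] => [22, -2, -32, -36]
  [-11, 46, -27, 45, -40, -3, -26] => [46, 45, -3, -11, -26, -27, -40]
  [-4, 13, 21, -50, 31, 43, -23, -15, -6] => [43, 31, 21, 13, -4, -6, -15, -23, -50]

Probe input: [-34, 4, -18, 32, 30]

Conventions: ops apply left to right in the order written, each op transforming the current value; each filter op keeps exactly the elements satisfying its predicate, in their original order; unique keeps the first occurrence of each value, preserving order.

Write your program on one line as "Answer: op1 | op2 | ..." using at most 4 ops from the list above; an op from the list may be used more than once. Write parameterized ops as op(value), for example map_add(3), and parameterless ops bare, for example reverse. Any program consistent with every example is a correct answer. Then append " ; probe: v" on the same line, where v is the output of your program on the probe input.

reverse | unique | sort_desc ; probe: [32, 30, 4, -18, -34]

Check, running the answer program on each example:
  [15, -16, -13, -44, -35, 40, -44, -1, 43, 40] -> [40, 43, -1, -44, 40, -35, -44, -13, -16, 15] -> [40, 43, -1, -44, -35, -13, -16, 15] -> [43, 40, 15, -1, -13, -16, -35, -44]
  [-10, 32, -35, 5, -35, -18] -> [-18, -35, 5, -35, 32, -10] -> [-18, -35, 5, 32, -10] -> [32, 5, -10, -18, -35]
  [-2, -14, 38, -42, -45, 1, -32, -32] -> [-32, -32, 1, -45, -42, 38, -14, -2] -> [-32, 1, -45, -42, 38, -14, -2] -> [38, 1, -2, -14, -32, -42, -45]
  [-36, -2, 22, -32] -> [-32, 22, -2, -36] -> [-32, 22, -2, -36] -> [22, -2, -32, -36]
  [-11, 46, -27, 45, -40, -3, -26] -> [-26, -3, -40, 45, -27, 46, -11] -> [-26, -3, -40, 45, -27, 46, -11] -> [46, 45, -3, -11, -26, -27, -40]
  [-4, 13, 21, -50, 31, 43, -23, -15, -6] -> [-6, -15, -23, 43, 31, -50, 21, 13, -4] -> [-6, -15, -23, 43, 31, -50, 21, 13, -4] -> [43, 31, 21, 13, -4, -6, -15, -23, -50]
  probe: [-34, 4, -18, 32, 30] -> [30, 32, -18, 4, -34] -> [30, 32, -18, 4, -34] -> [32, 30, 4, -18, -34]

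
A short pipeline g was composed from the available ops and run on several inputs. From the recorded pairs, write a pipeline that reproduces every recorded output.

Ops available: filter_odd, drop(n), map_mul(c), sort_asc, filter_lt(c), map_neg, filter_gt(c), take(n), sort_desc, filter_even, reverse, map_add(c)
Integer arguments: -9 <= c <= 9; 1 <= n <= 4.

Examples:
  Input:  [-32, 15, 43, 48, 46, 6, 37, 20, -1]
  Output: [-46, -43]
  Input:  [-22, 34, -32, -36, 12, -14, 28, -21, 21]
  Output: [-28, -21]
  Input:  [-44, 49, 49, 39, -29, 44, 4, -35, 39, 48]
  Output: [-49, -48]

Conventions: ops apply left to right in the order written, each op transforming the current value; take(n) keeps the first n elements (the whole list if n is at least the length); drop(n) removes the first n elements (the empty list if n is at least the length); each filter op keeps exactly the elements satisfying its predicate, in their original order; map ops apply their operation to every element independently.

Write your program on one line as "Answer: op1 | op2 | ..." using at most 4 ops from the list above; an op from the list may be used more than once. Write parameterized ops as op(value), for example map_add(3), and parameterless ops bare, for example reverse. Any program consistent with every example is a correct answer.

map_neg | sort_asc | take(3) | drop(1)

Check, running the answer program on each example:
  [-32, 15, 43, 48, 46, 6, 37, 20, -1] -> [32, -15, -43, -48, -46, -6, -37, -20, 1] -> [-48, -46, -43, -37, -20, -15, -6, 1, 32] -> [-48, -46, -43] -> [-46, -43]
  [-22, 34, -32, -36, 12, -14, 28, -21, 21] -> [22, -34, 32, 36, -12, 14, -28, 21, -21] -> [-34, -28, -21, -12, 14, 21, 22, 32, 36] -> [-34, -28, -21] -> [-28, -21]
  [-44, 49, 49, 39, -29, 44, 4, -35, 39, 48] -> [44, -49, -49, -39, 29, -44, -4, 35, -39, -48] -> [-49, -49, -48, -44, -39, -39, -4, 29, 35, 44] -> [-49, -49, -48] -> [-49, -48]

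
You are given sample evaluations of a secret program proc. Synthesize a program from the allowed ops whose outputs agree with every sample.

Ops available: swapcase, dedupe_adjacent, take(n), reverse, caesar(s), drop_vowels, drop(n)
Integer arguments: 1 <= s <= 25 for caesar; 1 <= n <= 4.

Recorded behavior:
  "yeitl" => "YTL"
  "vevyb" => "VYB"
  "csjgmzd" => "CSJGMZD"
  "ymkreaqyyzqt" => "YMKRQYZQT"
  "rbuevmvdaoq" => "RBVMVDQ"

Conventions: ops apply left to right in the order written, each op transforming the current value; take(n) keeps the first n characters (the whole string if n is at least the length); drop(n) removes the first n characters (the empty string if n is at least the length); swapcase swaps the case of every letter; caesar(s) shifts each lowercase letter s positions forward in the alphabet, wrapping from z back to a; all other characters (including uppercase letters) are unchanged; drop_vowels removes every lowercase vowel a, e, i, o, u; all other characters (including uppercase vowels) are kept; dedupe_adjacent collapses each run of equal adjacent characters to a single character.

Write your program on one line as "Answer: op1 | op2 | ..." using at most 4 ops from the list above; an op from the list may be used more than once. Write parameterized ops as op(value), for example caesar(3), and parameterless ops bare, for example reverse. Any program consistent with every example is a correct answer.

drop_vowels | swapcase | dedupe_adjacent

Check, running the answer program on each example:
  "yeitl" -> "ytl" -> "YTL" -> "YTL"
  "vevyb" -> "vvyb" -> "VVYB" -> "VYB"
  "csjgmzd" -> "csjgmzd" -> "CSJGMZD" -> "CSJGMZD"
  "ymkreaqyyzqt" -> "ymkrqyyzqt" -> "YMKRQYYZQT" -> "YMKRQYZQT"
  "rbuevmvdaoq" -> "rbvmvdq" -> "RBVMVDQ" -> "RBVMVDQ"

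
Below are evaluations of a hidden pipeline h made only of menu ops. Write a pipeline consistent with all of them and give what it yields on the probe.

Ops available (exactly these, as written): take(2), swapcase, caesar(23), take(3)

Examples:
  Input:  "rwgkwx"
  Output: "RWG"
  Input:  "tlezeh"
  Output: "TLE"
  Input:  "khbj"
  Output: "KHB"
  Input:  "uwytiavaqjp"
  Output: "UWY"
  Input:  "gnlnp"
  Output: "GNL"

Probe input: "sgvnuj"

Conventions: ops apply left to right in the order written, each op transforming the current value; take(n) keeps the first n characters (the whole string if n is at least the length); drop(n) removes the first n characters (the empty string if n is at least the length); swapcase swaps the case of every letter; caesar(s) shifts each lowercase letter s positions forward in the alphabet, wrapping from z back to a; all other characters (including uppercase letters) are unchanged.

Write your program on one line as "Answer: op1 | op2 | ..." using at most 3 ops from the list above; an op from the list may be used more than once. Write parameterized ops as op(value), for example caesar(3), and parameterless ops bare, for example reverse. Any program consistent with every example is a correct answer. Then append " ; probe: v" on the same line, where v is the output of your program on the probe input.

swapcase | take(3) ; probe: "SGV"

Check, running the answer program on each example:
  "rwgkwx" -> "RWGKWX" -> "RWG"
  "tlezeh" -> "TLEZEH" -> "TLE"
  "khbj" -> "KHBJ" -> "KHB"
  "uwytiavaqjp" -> "UWYTIAVAQJP" -> "UWY"
  "gnlnp" -> "GNLNP" -> "GNL"
  probe: "sgvnuj" -> "SGVNUJ" -> "SGV"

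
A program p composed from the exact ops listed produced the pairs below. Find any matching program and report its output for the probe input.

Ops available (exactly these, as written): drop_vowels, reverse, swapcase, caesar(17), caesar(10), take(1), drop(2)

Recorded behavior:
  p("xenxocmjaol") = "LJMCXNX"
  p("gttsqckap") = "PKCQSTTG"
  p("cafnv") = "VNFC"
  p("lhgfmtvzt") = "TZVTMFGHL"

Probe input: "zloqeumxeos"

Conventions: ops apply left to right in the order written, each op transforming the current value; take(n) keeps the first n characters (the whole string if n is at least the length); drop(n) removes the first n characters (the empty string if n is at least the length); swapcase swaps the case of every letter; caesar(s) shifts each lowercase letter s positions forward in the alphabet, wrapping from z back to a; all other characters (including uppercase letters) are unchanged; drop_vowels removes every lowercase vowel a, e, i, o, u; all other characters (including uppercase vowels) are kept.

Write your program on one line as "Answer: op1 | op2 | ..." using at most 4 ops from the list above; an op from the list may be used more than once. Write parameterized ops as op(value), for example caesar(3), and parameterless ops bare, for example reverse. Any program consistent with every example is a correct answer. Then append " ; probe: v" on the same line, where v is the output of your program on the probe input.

drop_vowels | reverse | swapcase ; probe: "SXMQLZ"

Check, running the answer program on each example:
  "xenxocmjaol" -> "xnxcmjl" -> "ljmcxnx" -> "LJMCXNX"
  "gttsqckap" -> "gttsqckp" -> "pkcqsttg" -> "PKCQSTTG"
  "cafnv" -> "cfnv" -> "vnfc" -> "VNFC"
  "lhgfmtvzt" -> "lhgfmtvzt" -> "tzvtmfghl" -> "TZVTMFGHL"
  probe: "zloqeumxeos" -> "zlqmxs" -> "sxmqlz" -> "SXMQLZ"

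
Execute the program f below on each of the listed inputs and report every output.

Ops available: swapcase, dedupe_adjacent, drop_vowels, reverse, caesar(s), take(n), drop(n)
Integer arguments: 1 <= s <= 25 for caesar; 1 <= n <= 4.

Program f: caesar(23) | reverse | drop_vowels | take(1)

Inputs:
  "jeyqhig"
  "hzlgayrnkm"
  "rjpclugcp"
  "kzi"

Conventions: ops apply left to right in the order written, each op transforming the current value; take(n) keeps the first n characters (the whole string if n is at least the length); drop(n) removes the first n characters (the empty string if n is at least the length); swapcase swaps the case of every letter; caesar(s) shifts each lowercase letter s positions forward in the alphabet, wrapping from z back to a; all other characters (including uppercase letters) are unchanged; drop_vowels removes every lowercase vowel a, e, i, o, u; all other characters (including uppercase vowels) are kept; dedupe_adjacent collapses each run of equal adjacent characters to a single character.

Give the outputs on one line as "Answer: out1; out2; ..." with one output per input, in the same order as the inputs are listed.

Execution, op by op:
  "jeyqhig" -> "gbvnefd" -> "dfenvbg" -> "dfnvbg" -> "d"
  "hzlgayrnkm" -> "ewidxvokhj" -> "jhkovxdiwe" -> "jhkvxdw" -> "j"
  "rjpclugcp" -> "ogmzirdzm" -> "mzdrizmgo" -> "mzdrzmg" -> "m"
  "kzi" -> "hwf" -> "fwh" -> "fwh" -> "f"

"d"; "j"; "m"; "f"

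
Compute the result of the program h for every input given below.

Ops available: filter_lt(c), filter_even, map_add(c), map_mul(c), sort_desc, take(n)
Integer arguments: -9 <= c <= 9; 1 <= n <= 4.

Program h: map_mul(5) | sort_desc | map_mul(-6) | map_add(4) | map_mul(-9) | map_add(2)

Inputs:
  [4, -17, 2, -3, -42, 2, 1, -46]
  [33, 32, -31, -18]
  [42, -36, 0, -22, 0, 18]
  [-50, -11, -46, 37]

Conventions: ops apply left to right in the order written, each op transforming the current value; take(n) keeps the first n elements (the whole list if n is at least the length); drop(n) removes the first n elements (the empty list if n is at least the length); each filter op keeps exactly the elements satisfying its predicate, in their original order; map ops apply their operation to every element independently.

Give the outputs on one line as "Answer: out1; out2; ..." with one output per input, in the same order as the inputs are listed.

Execution, op by op:
  [4, -17, 2, -3, -42, 2, 1, -46] -> [20, -85, 10, -15, -210, 10, 5, -230] -> [20, 10, 10, 5, -15, -85, -210, -230] -> [-120, -60, -60, -30, 90, 510, 1260, 1380] -> [-116, -56, -56, -26, 94, 514, 1264, 1384] -> [1044, 504, 504, 234, -846, -4626, -11376, -12456] -> [1046, 506, 506, 236, -844, -4624, -11374, -12454]
  [33, 32, -31, -18] -> [165, 160, -155, -90] -> [165, 160, -90, -155] -> [-990, -960, 540, 930] -> [-986, -956, 544, 934] -> [8874, 8604, -4896, -8406] -> [8876, 8606, -4894, -8404]
  [42, -36, 0, -22, 0, 18] -> [210, -180, 0, -110, 0, 90] -> [210, 90, 0, 0, -110, -180] -> [-1260, -540, 0, 0, 660, 1080] -> [-1256, -536, 4, 4, 664, 1084] -> [11304, 4824, -36, -36, -5976, -9756] -> [11306, 4826, -34, -34, -5974, -9754]
  [-50, -11, -46, 37] -> [-250, -55, -230, 185] -> [185, -55, -230, -250] -> [-1110, 330, 1380, 1500] -> [-1106, 334, 1384, 1504] -> [9954, -3006, -12456, -13536] -> [9956, -3004, -12454, -13534]

[1046, 506, 506, 236, -844, -4624, -11374, -12454]; [8876, 8606, -4894, -8404]; [11306, 4826, -34, -34, -5974, -9754]; [9956, -3004, -12454, -13534]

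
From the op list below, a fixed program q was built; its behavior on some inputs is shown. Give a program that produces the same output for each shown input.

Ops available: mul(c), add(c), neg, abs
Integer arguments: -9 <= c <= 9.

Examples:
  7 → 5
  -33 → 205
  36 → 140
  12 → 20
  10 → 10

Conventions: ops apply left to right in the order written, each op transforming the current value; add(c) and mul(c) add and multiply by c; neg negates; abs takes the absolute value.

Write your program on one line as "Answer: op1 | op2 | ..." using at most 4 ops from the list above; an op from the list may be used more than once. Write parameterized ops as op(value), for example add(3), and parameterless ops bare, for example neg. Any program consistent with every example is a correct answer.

add(-8) | mul(-5) | abs

Check, running the answer program on each example:
  7 -> -1 -> 5 -> 5
  -33 -> -41 -> 205 -> 205
  36 -> 28 -> -140 -> 140
  12 -> 4 -> -20 -> 20
  10 -> 2 -> -10 -> 10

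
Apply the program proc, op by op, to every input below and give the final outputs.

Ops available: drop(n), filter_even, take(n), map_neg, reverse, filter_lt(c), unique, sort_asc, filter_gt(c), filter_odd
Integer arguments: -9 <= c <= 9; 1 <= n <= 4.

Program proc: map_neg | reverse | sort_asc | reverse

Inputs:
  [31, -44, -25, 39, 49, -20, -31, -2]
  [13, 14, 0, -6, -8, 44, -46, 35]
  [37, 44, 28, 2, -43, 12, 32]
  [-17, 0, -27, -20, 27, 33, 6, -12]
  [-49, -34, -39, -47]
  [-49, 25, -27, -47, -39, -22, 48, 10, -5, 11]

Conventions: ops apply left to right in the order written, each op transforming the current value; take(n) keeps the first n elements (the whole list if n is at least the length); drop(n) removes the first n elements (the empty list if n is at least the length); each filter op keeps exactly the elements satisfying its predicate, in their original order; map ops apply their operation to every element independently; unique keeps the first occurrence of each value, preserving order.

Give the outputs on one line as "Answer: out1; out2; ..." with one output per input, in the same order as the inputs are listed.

Execution, op by op:
  [31, -44, -25, 39, 49, -20, -31, -2] -> [-31, 44, 25, -39, -49, 20, 31, 2] -> [2, 31, 20, -49, -39, 25, 44, -31] -> [-49, -39, -31, 2, 20, 25, 31, 44] -> [44, 31, 25, 20, 2, -31, -39, -49]
  [13, 14, 0, -6, -8, 44, -46, 35] -> [-13, -14, 0, 6, 8, -44, 46, -35] -> [-35, 46, -44, 8, 6, 0, -14, -13] -> [-44, -35, -14, -13, 0, 6, 8, 46] -> [46, 8, 6, 0, -13, -14, -35, -44]
  [37, 44, 28, 2, -43, 12, 32] -> [-37, -44, -28, -2, 43, -12, -32] -> [-32, -12, 43, -2, -28, -44, -37] -> [-44, -37, -32, -28, -12, -2, 43] -> [43, -2, -12, -28, -32, -37, -44]
  [-17, 0, -27, -20, 27, 33, 6, -12] -> [17, 0, 27, 20, -27, -33, -6, 12] -> [12, -6, -33, -27, 20, 27, 0, 17] -> [-33, -27, -6, 0, 12, 17, 20, 27] -> [27, 20, 17, 12, 0, -6, -27, -33]
  [-49, -34, -39, -47] -> [49, 34, 39, 47] -> [47, 39, 34, 49] -> [34, 39, 47, 49] -> [49, 47, 39, 34]
  [-49, 25, -27, -47, -39, -22, 48, 10, -5, 11] -> [49, -25, 27, 47, 39, 22, -48, -10, 5, -11] -> [-11, 5, -10, -48, 22, 39, 47, 27, -25, 49] -> [-48, -25, -11, -10, 5, 22, 27, 39, 47, 49] -> [49, 47, 39, 27, 22, 5, -10, -11, -25, -48]

[44, 31, 25, 20, 2, -31, -39, -49]; [46, 8, 6, 0, -13, -14, -35, -44]; [43, -2, -12, -28, -32, -37, -44]; [27, 20, 17, 12, 0, -6, -27, -33]; [49, 47, 39, 34]; [49, 47, 39, 27, 22, 5, -10, -11, -25, -48]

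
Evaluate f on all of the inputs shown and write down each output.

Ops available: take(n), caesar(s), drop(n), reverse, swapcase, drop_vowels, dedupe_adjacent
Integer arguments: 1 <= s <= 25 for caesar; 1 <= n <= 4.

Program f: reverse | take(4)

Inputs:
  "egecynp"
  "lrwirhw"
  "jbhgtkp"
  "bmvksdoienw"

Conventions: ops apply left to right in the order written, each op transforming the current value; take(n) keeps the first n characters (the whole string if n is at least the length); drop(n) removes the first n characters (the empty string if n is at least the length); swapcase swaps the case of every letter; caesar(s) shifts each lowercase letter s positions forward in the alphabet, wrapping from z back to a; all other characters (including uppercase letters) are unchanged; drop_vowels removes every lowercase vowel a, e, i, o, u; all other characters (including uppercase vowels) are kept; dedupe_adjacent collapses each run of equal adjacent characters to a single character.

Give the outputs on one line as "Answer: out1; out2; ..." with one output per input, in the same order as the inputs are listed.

"pnyc"; "whri"; "pktg"; "wnei"

Execution, op by op:
  "egecynp" -> "pnycege" -> "pnyc"
  "lrwirhw" -> "whriwrl" -> "whri"
  "jbhgtkp" -> "pktghbj" -> "pktg"
  "bmvksdoienw" -> "wneiodskvmb" -> "wnei"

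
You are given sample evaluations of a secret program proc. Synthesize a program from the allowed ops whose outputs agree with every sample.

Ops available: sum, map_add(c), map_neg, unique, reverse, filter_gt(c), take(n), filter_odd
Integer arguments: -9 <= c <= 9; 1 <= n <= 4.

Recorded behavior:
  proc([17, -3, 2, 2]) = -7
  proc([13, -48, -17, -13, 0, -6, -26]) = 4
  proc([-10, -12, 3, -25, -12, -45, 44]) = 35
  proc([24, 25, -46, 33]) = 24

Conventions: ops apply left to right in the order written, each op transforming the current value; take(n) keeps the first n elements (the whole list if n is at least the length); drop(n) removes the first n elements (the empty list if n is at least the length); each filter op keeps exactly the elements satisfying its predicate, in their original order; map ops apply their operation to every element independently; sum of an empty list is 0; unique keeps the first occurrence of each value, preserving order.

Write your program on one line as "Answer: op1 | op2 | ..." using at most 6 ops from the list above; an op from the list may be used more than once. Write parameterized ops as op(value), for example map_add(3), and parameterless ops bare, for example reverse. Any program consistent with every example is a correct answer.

reverse | filter_gt(0) | take(1) | map_add(-9) | sum

Check, running the answer program on each example:
  [17, -3, 2, 2] -> [2, 2, -3, 17] -> [2, 2, 17] -> [2] -> [-7] -> -7
  [13, -48, -17, -13, 0, -6, -26] -> [-26, -6, 0, -13, -17, -48, 13] -> [13] -> [13] -> [4] -> 4
  [-10, -12, 3, -25, -12, -45, 44] -> [44, -45, -12, -25, 3, -12, -10] -> [44, 3] -> [44] -> [35] -> 35
  [24, 25, -46, 33] -> [33, -46, 25, 24] -> [33, 25, 24] -> [33] -> [24] -> 24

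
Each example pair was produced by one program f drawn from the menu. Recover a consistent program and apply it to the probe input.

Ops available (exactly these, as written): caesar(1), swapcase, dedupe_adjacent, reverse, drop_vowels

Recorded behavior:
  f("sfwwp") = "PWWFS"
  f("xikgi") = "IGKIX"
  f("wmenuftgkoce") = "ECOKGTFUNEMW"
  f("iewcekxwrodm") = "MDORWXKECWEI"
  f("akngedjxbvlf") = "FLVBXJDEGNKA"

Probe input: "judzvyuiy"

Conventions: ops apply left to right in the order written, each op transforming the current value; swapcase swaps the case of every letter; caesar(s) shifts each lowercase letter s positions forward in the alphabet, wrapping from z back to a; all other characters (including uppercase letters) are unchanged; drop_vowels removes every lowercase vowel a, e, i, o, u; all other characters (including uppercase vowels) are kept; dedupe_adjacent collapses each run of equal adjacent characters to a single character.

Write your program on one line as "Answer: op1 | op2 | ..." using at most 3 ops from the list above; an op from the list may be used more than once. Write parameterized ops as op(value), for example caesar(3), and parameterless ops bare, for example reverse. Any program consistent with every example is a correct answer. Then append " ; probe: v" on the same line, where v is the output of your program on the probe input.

reverse | swapcase ; probe: "YIUYVZDUJ"

Check, running the answer program on each example:
  "sfwwp" -> "pwwfs" -> "PWWFS"
  "xikgi" -> "igkix" -> "IGKIX"
  "wmenuftgkoce" -> "ecokgtfunemw" -> "ECOKGTFUNEMW"
  "iewcekxwrodm" -> "mdorwxkecwei" -> "MDORWXKECWEI"
  "akngedjxbvlf" -> "flvbxjdegnka" -> "FLVBXJDEGNKA"
  probe: "judzvyuiy" -> "yiuyvzduj" -> "YIUYVZDUJ"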